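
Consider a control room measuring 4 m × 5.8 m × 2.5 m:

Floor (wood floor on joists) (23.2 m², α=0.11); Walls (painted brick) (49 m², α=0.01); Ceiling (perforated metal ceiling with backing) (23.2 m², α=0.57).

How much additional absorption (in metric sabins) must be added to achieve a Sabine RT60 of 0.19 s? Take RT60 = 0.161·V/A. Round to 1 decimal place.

32.9 sabins

Total absorption A₁ = 23.2×0.11 + 49×0.01 + 23.2×0.57
  = 2.552 + 0.490 + 13.224 = 16.266 m² sabins.
For T = 0.19 s, need A₂ = 0.161·V/T = 0.161·58/0.19 = 49.147 sabins.
Additional absorption ΔA = 49.147 − 16.266 = 32.9 sabins.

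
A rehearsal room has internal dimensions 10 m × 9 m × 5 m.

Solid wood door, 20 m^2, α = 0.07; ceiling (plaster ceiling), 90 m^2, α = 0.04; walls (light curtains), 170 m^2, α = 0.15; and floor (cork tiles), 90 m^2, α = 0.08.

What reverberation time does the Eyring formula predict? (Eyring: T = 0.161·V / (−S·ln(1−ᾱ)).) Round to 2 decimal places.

1.82 seconds

S = Σ Sᵢ = 370.0 m^2.
Absorption A = 20×0.07 + 90×0.04 + 170×0.15 + 90×0.08 = 37.700 sabins.
ᾱ = 37.700 / 370.0 = 0.1019.
Eyring denominator: −S ln(1−ᾱ) = 39.765.
V = 10 × 9 × 5 = 450 m³.
RT60 = 0.161 × 450 / 39.765 = 1.82 s.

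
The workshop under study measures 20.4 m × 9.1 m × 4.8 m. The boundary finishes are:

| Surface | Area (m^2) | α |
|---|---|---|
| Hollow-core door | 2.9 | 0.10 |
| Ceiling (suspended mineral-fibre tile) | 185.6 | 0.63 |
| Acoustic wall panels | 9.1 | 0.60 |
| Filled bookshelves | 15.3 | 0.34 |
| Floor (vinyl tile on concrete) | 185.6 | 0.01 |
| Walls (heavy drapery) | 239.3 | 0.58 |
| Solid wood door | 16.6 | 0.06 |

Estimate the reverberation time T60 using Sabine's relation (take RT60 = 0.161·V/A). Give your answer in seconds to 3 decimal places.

0.532 sec

Equivalent absorption area: A = 2.9×0.10 + 185.6×0.63 + 9.1×0.60 + 15.3×0.34 + 185.6×0.01 + 239.3×0.58 + 16.6×0.06 = 269.526 m^2.
Room volume: 891.072 m³.
RT60 = 0.161 · V / A = 0.161 × 891.072 / 269.526 = 0.532 s.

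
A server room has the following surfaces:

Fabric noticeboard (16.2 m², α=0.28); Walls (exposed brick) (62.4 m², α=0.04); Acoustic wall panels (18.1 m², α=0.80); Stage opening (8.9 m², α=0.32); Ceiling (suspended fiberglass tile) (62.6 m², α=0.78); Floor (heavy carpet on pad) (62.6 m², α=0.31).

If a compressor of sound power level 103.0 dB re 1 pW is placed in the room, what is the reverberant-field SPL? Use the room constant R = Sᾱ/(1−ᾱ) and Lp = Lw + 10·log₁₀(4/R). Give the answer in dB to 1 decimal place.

87.1 dB

Σ(Sᵢαᵢ) = 16.2×0.28 + 62.4×0.04 + 18.1×0.80 + 8.9×0.32 + 62.6×0.78 + 62.6×0.31 = 92.594; total area S = 230.8 m².
ᾱ = 92.594/230.8 = 0.4012; R = Sᾱ/(1−ᾱ) = 92.594/(1−0.4012) = 154.633 m².
Lp = 103.0 + 10·log₁₀(4/154.633) = 103.0 + (-15.87) = 87.1 dB.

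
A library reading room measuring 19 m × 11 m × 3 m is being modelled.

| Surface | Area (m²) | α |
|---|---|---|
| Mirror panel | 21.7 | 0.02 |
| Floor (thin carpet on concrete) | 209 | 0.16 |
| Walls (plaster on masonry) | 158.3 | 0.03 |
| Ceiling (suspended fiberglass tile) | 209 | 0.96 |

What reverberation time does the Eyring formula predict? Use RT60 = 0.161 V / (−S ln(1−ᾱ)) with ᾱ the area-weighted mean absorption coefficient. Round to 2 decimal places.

0.33 s

Total surface area S = 21.7 + 209 + 158.3 + 209 = 598.0 m².
Absorption A = 21.7·0.02 + 209·0.16 + 158.3·0.03 + 209·0.96 = 239.263 sabins.
ᾱ = 239.263 / 598.0 = 0.4001.
−S·ln(1−ᾱ) = −598.0 × ln(1 − 0.4001) = 305.573.
V = 19 × 11 × 3 = 627 m³.
RT60 = 0.161 × 627 / 305.573 = 0.33 s.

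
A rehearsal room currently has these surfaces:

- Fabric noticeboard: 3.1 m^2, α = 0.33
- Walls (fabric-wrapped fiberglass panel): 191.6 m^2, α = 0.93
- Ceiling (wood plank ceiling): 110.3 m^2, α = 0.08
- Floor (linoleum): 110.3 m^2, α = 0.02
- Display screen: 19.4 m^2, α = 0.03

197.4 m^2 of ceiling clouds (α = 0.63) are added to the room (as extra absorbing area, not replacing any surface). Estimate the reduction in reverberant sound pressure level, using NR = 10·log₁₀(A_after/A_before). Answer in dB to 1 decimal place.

2.2 dB

Total absorption A_before = 3.1·0.33 + 191.6·0.93 + 110.3·0.08 + 110.3·0.02 + 19.4·0.03
  = 1.023 + 178.188 + 8.824 + 2.206 + 0.582 = 190.823 m^2 sabins.
Treatment contributes 197.4·0.63 = 124.362 sabins.
A_after = 190.823 + 124.362 = 315.185 sabins.
Reduction = 10 log₁₀(A_after/A_before) = 10 log₁₀(1.6517) = 2.2 dB.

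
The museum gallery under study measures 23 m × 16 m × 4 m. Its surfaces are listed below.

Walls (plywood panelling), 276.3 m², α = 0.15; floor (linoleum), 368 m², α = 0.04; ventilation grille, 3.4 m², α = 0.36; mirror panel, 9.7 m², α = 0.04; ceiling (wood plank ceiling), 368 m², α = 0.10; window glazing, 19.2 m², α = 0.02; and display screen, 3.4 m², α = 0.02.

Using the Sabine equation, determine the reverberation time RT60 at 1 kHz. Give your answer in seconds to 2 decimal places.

2.49 seconds

Total absorption A = 276.3×0.15 + 368×0.04 + 3.4×0.36 + 9.7×0.04 + 368×0.10 + 19.2×0.02 + 3.4×0.02
  = 41.445 + 14.720 + 1.224 + 0.388 + 36.800 + 0.384 + 0.068 = 95.029 m² sabins.
Room volume: 1472 m³.
Sabine: RT60 = 0.161 × 1472 / 95.029 = 2.49 s.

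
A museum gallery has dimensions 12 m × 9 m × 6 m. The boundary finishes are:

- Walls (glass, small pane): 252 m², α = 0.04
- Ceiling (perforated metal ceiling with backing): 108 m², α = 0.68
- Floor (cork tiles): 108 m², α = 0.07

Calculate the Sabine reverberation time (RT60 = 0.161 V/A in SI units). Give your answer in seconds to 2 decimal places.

Summing Sᵢαᵢ: 10.080 + 73.440 + 7.560 → A = 91.080 sabins.
V = 12·9·6 = 648 m³.
Sabine: RT60 = 0.161 × 648 / 91.080 = 1.15 s.

1.15 s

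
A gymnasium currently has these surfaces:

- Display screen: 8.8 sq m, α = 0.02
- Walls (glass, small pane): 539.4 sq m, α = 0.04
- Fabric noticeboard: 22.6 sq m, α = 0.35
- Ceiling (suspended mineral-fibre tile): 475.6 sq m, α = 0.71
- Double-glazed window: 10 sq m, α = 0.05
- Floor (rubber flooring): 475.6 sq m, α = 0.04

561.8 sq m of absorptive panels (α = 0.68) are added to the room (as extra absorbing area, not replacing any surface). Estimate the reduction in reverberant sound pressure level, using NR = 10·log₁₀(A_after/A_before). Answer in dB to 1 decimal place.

3.0 dB

A_before = Σ Sᵢαᵢ = 8.8·0.02 + 539.4·0.04 + 22.6·0.35 + 475.6·0.71 + 10·0.05 + 475.6·0.04 = 386.862 sabins.
Treatment contributes 561.8·0.68 = 382.024 sabins.
New total A_after = 768.886 sabins.
Reduction = 10 log₁₀(A_after/A_before) = 10 log₁₀(1.9875) = 3.0 dB.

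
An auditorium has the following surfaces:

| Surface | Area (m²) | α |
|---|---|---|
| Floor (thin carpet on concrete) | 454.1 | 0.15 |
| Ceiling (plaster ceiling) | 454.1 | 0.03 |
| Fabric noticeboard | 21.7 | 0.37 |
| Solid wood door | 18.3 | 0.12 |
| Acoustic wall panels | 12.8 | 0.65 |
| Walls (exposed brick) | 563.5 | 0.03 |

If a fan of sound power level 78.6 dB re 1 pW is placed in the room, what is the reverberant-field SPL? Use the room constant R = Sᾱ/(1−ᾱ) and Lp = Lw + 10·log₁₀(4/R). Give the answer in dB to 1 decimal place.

A = 117.188 sabins; S = 1524.5 m².
ᾱ = 0.0769, so room constant R = A/(1−ᾱ) = 126.950 m².
Lp = 78.6 + 10·log₁₀(4/126.950) = 78.6 + (-15.02) = 63.6 dB.

63.6 dB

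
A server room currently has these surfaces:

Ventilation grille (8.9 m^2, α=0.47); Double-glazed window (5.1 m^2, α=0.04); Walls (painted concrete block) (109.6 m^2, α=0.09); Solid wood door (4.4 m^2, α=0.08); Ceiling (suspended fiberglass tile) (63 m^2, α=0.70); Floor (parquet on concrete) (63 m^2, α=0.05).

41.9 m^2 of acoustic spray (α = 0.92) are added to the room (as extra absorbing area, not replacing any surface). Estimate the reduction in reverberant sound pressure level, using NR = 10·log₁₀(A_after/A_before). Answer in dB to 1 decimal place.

2.1 dB

Total absorption A_before = 8.9×0.47 + 5.1×0.04 + 109.6×0.09 + 4.4×0.08 + 63×0.70 + 63×0.05
  = 4.183 + 0.204 + 9.864 + 0.352 + 44.100 + 3.150 = 61.853 m^2 sabins.
Added absorption = 41.9 × 0.92 = 38.548 sabins.
A_after = 61.853 + 38.548 = 100.401 sabins.
Reduction = 10 log₁₀(A_after/A_before) = 10 log₁₀(1.6232) = 2.1 dB.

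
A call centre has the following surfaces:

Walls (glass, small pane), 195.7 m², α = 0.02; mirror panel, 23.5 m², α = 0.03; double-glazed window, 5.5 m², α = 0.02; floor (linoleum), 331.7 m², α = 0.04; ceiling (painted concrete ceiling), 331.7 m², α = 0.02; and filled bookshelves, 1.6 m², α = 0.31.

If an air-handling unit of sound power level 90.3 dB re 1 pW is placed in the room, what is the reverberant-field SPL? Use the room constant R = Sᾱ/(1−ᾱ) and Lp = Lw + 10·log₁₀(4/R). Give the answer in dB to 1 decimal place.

82.2 dB

Σ(Sᵢαᵢ) = 195.7·0.02 + 23.5·0.03 + 5.5·0.02 + 331.7·0.04 + 331.7·0.02 + 1.6·0.31 = 25.127; total area S = 889.7 m².
ᾱ = 0.0282, so room constant R = A/(1−ᾱ) = 25.856 m².
Lp = Lw + 10 log₁₀(4/R) = 90.3 -8.11 = 82.2 dB.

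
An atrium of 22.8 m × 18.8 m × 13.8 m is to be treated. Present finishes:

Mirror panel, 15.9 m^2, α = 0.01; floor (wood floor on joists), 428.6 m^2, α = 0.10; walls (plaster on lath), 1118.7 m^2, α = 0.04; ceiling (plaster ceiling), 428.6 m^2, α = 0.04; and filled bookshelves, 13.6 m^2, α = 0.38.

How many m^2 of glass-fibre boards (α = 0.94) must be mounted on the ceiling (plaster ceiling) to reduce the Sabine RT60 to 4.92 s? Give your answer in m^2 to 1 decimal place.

Equivalent absorption area: A₁ = 15.9·0.01 + 428.6·0.10 + 1118.7·0.04 + 428.6·0.04 + 13.6·0.38 = 110.079 m^2.
Required A₂ = 0.161·5915.232/4.92 = 193.568 sabins.
ΔA needed = 193.568 − 110.079 = 83.489 sabins.
Each m^2 of panel replacing the ceiling (plaster ceiling) adds (0.94 − 0.04) = 0.90 sabins.
Area = ΔA/Δα = 83.489/0.90 = 92.8 m^2.

92.8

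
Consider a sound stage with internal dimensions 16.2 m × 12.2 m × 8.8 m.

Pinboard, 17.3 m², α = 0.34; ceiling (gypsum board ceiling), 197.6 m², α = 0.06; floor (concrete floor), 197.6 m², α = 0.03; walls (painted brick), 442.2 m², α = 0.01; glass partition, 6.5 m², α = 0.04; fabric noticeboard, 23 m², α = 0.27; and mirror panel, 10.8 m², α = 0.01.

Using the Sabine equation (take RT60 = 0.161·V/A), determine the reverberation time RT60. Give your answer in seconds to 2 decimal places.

Equivalent absorption area: A = 17.3×0.34 + 197.6×0.06 + 197.6×0.03 + 442.2×0.01 + 6.5×0.04 + 23×0.27 + 10.8×0.01 = 34.666 m².
V = 16.2·12.2·8.8 = 1739.232 m³.
Sabine: RT60 = 0.161 × 1739.232 / 34.666 = 8.08 s.

8.08 seconds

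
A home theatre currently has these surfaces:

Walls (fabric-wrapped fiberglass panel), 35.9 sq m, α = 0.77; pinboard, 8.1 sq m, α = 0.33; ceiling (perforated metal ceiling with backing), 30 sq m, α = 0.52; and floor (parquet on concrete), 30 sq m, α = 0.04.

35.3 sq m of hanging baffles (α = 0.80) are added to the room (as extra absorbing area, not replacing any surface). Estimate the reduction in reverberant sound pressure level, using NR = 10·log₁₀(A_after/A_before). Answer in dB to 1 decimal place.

Summing Sᵢαᵢ: 27.643 + 2.673 + 15.600 + 1.200 → A_before = 47.116 sabins.
Treatment contributes 35.3·0.80 = 28.240 sabins.
A_after = 47.116 + 28.240 = 75.356 sabins.
NR = 10·log₁₀(75.356/47.116) = 2.0 dB.

2.0 dB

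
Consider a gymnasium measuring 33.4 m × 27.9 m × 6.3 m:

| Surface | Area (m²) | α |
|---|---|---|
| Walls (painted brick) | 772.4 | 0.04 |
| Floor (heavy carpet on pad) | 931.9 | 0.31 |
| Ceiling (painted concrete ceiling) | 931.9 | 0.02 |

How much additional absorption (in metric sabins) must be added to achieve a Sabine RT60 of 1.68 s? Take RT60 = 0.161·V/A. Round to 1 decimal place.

224.2 sabins

Total absorption A₁ = 772.4*0.04 + 931.9*0.31 + 931.9*0.02
  = 30.896 + 288.889 + 18.638 = 338.423 m² sabins.
V = 5870.718 m³. Required absorption A₂ = 0.161 × 5870.718 / 1.68 = 562.610 sabins.
Shortfall: 562.610 − 338.423 = 224.2 sabins.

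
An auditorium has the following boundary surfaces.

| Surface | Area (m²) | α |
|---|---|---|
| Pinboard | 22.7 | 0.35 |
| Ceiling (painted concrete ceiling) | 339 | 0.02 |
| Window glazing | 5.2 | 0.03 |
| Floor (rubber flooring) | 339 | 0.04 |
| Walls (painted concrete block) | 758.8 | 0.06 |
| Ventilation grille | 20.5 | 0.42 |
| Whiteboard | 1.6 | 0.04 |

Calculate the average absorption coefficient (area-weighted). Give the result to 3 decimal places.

S = Σ Sᵢ = 22.7 + 339 + 5.2 + 339 + 758.8 + 20.5 + 1.6 = 1486.8 m².
Weighted sum Σ Sα = 82.643.
ᾱ = 82.643 / 1486.8 = 0.056.

0.056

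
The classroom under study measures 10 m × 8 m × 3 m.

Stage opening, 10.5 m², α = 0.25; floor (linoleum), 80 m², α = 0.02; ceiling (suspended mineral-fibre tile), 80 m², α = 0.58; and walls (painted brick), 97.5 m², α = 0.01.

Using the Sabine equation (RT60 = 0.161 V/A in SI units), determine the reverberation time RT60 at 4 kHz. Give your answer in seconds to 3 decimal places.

Summing Sᵢαᵢ: 2.625 + 1.600 + 46.400 + 0.975 → A = 51.600 sabins.
Room volume: 240 m³.
Sabine: RT60 = 0.161 × 240 / 51.600 = 0.749 s.

0.749 sec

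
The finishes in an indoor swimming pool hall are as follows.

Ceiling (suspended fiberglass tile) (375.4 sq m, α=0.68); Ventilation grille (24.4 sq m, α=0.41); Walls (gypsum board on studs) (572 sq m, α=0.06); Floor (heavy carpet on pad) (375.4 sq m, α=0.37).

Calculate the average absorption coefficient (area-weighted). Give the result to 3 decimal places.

Total surface area S = 1347.2 sq m.
Σ(Sᵢαᵢ) = 375.4·0.68 + 24.4·0.41 + 572·0.06 + 375.4·0.37 = 438.494.
ᾱ = 438.494 / 1347.2 = 0.325.

0.325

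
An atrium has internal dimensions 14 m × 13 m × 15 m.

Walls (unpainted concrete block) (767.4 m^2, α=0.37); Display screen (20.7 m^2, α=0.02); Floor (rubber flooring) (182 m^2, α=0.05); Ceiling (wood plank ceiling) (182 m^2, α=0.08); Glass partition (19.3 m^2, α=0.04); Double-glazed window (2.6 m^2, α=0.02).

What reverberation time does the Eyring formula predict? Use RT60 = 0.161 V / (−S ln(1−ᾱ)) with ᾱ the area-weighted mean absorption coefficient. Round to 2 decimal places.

S = Σ Sᵢ = 1174.0 m^2.
Σ(Sᵢαᵢ) = 767.4×0.37 + 20.7×0.02 + 182×0.05 + 182×0.08 + 19.3×0.04 + 2.6×0.02 = 308.836.
Mean coefficient ᾱ = A/S = 0.2631.
−S·ln(1−ᾱ) = −1174.0 × ln(1 − 0.2631) = 358.426.
V = 14 × 13 × 15 = 2730 m³.
T = 0.161·V/[−S·ln(1−ᾱ)] = 0.161·2730/358.426 = 1.23 s.

1.23 sec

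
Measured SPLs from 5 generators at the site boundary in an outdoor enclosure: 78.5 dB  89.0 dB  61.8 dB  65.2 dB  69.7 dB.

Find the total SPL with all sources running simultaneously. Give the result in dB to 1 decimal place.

Converting to relative power and adding: 10^(78.5/10) + 10^(89.0/10) + 10^(61.8/10) + 10^(65.2/10) + 10^(69.7/10) = 8.793e+08.
Combined level = 10 log₁₀(8.793e+08) = 89.4 dB.

89.4 dB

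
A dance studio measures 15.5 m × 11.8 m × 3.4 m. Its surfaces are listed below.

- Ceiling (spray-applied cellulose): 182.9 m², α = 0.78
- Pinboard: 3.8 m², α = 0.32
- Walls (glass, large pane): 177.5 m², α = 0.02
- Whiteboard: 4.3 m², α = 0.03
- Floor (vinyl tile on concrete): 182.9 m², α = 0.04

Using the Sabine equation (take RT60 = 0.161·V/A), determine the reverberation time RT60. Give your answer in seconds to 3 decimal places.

Equivalent absorption area: A = 182.9·0.78 + 3.8·0.32 + 177.5·0.02 + 4.3·0.03 + 182.9·0.04 = 154.873 m².
V = 15.5·11.8·3.4 = 621.86 m³.
Sabine: RT60 = 0.161 × 621.86 / 154.873 = 0.646 s.

0.646 sec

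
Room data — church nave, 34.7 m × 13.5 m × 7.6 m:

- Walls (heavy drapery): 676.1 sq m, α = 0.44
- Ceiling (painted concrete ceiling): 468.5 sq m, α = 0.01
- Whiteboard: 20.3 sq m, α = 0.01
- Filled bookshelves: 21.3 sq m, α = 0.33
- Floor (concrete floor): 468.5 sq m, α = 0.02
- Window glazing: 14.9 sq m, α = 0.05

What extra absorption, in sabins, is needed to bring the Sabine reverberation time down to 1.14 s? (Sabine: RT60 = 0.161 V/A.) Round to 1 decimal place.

183.3 sabins

Summing Sᵢαᵢ: 297.484 + 4.685 + 0.203 + 7.029 + 9.370 + 0.745 → A₁ = 319.516 sabins.
Target A₂ = 0.161·3560.22/1.14 = 502.803 sabins (V = 3560.22 m³).
ΔA = A₂ − A₁ = 502.803 − 319.516 = 183.3 sabins.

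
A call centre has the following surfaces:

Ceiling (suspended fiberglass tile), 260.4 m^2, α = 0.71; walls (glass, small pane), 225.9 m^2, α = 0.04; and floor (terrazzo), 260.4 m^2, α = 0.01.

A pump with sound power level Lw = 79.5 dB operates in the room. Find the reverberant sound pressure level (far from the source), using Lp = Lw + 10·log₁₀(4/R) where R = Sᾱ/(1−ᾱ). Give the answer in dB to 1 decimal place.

A = 196.524 sabins; S = 746.7 m^2.
ᾱ = 0.2632, so room constant R = A/(1−ᾱ) = 266.726 m^2.
Lp = Lw + 10 log₁₀(4/R) = 79.5 -18.24 = 61.3 dB.

61.3 dB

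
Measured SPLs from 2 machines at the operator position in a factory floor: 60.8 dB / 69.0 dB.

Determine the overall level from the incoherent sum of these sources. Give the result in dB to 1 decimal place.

69.6 dB

Sum in the linear (power) domain: Σ 10^(Lᵢ/10) = 10^(60.8/10) + 10^(69.0/10) = 9.146e+06.
L_total = 10·log₁₀(9.146e+06) = 69.6 dB.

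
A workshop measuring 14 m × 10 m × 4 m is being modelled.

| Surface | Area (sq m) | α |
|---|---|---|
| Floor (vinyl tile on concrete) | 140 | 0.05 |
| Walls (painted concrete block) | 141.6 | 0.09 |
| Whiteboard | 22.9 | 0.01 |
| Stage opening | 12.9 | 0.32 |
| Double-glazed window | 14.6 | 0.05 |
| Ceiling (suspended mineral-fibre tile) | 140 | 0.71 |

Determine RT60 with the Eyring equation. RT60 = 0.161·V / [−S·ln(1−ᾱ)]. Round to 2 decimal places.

0.63 s

S = Σ Sᵢ = 472.0 sq m.
Absorption A = 140·0.05 + 141.6·0.09 + 22.9·0.01 + 12.9·0.32 + 14.6·0.05 + 140·0.71 = 124.231 sabins.
Mean coefficient ᾱ = A/S = 0.2632.
Eyring denominator: −S ln(1−ᾱ) = 144.167.
V = 14 × 10 × 4 = 560 m³.
RT60 = 0.161 × 560 / 144.167 = 0.63 s.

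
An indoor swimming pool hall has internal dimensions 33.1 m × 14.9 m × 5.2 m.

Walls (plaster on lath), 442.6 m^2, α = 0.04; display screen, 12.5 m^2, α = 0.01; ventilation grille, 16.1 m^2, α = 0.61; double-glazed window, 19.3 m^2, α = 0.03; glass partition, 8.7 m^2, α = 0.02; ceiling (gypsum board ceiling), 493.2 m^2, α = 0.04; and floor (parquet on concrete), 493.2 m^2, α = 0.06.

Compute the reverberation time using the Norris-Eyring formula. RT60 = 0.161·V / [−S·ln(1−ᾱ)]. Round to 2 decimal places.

S = Σ Sᵢ = 1485.6 m^2.
Absorption A = 442.6·0.04 + 12.5·0.01 + 16.1·0.61 + 19.3·0.03 + 8.7·0.02 + 493.2·0.04 + 493.2·0.06 = 77.723 sabins.
Mean coefficient ᾱ = A/S = 0.0523.
Eyring denominator: −S ln(1−ᾱ) = 79.802.
V = 33.1 × 14.9 × 5.2 = 2564.588 m³.
RT60 = 0.161 × 2564.588 / 79.802 = 5.17 s.

5.17 s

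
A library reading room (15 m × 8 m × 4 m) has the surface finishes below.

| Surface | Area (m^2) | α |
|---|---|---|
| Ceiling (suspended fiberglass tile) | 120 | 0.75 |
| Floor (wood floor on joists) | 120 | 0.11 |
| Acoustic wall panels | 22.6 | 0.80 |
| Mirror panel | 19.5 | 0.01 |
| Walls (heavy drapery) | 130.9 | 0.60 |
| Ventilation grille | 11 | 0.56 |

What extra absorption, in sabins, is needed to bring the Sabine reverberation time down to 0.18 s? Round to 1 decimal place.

Total absorption A₁ = 120*0.75 + 120*0.11 + 22.6*0.80 + 19.5*0.01 + 130.9*0.60 + 11*0.56
  = 90.000 + 13.200 + 18.080 + 0.195 + 78.540 + 6.160 = 206.175 m^2 sabins.
Target A₂ = 0.161·480/0.18 = 429.333 sabins (V = 480 m³).
ΔA = A₂ − A₁ = 429.333 − 206.175 = 223.2 sabins.

223.2 sabins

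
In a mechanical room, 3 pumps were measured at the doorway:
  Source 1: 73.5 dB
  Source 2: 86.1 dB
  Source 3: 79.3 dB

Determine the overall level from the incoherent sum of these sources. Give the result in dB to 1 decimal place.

Sum in the linear (power) domain: Σ 10^(Lᵢ/10) = 10^(73.5/10) + 10^(86.1/10) + 10^(79.3/10) = 5.149e+08.
L_total = 10·log₁₀(5.149e+08) = 87.1 dB.

87.1 dB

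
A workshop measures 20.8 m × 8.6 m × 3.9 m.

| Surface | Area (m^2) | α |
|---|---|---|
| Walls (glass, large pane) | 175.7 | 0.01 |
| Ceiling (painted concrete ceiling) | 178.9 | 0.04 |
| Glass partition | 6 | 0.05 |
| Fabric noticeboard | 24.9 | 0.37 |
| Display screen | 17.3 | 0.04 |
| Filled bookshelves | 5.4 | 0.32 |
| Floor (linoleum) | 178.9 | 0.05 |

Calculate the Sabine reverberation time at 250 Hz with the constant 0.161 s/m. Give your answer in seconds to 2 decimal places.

3.77 seconds

A = Σ Sᵢαᵢ = 175.7*0.01 + 178.9*0.04 + 6*0.05 + 24.9*0.37 + 17.3*0.04 + 5.4*0.32 + 178.9*0.05 = 29.791 sabins.
V = 20.8·8.6·3.9 = 697.632 m³.
Sabine: RT60 = 0.161 × 697.632 / 29.791 = 3.77 s.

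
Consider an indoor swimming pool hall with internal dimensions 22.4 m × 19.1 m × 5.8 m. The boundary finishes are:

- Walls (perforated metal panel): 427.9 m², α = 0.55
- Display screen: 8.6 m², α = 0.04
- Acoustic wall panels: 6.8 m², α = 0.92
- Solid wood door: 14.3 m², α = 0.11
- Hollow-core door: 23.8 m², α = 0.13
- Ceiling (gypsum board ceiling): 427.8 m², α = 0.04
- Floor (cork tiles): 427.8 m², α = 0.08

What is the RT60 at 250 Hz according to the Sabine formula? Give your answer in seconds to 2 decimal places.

Summing Sᵢαᵢ: 235.345 + 0.344 + 6.256 + 1.573 + 3.094 + 17.112 + 34.224 → A = 297.948 sabins.
Room volume: 2481.472 m³.
Sabine: RT60 = 0.161 × 2481.472 / 297.948 = 1.34 s.

1.34 s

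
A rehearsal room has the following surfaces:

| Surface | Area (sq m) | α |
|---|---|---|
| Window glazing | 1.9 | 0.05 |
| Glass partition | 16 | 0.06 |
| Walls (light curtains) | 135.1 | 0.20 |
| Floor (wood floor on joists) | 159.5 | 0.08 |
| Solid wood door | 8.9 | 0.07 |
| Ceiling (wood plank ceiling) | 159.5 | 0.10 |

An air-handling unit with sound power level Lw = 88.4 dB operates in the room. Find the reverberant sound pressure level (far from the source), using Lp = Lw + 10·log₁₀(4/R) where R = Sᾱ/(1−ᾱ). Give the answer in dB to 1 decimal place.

76.3 dB

Σ(Sᵢαᵢ) = 1.9·0.05 + 16·0.06 + 135.1·0.20 + 159.5·0.08 + 8.9·0.07 + 159.5·0.10 = 57.408; total area S = 480.9 sq m.
ᾱ = 57.408/480.9 = 0.1194; R = Sᾱ/(1−ᾱ) = 57.408/(1−0.1194) = 65.192 sq m.
Lp = 88.4 + 10·log₁₀(4/65.192) = 88.4 + (-12.12) = 76.3 dB.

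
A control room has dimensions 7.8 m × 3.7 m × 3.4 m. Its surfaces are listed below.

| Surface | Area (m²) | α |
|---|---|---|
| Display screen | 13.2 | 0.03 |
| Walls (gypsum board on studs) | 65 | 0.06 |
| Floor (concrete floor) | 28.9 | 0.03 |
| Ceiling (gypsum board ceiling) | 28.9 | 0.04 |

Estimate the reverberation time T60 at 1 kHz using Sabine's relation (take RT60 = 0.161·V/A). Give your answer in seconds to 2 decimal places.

Equivalent absorption area: A = 13.2×0.03 + 65×0.06 + 28.9×0.03 + 28.9×0.04 = 6.319 m².
Room volume: 98.124 m³.
T = 0.161 V/A = 0.161·98.124/6.319 = 2.50 s.

2.50 seconds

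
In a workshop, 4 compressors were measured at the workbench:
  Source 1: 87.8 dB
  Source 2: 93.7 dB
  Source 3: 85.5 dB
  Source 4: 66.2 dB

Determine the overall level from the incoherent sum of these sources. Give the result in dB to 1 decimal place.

95.2 dB

Σ 10^(Lᵢ/10) = 3.306e+09.
Back to dB: 10·log₁₀ Σ = 95.2 dB.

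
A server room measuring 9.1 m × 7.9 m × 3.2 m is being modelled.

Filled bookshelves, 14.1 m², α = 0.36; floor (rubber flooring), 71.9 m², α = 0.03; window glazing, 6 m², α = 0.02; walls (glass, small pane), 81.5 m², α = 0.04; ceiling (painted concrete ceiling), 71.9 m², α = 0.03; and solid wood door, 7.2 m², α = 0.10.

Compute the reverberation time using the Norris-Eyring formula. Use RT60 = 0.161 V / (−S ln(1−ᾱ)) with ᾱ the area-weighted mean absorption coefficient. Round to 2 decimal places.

2.67 sec

Total surface area S = 14.1 + 71.9 + 6 + 81.5 + 71.9 + 7.2 = 252.6 m².
Σ(Sᵢαᵢ) = 14.1·0.36 + 71.9·0.03 + 6·0.02 + 81.5·0.04 + 71.9·0.03 + 7.2·0.10 = 13.490.
ᾱ = 13.490 / 252.6 = 0.0534.
−S·ln(1−ᾱ) = −252.6 × ln(1 − 0.0534) = 13.862.
V = 9.1 × 7.9 × 3.2 = 230.048 m³.
T = 0.161·V/[−S·ln(1−ᾱ)] = 0.161·230.048/13.862 = 2.67 s.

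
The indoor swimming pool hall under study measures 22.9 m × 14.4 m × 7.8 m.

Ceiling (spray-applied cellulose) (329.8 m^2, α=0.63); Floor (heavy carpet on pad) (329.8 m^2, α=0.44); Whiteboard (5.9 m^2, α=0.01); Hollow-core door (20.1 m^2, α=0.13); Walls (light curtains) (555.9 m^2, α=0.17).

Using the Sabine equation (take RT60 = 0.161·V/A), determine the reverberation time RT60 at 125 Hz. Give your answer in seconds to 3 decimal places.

Total absorption A = 329.8·0.63 + 329.8·0.44 + 5.9·0.01 + 20.1·0.13 + 555.9·0.17
  = 207.774 + 145.112 + 0.059 + 2.613 + 94.503 = 450.061 m^2 sabins.
V = 22.9·14.4·7.8 = 2572.128 m³.
Sabine: RT60 = 0.161 × 2572.128 / 450.061 = 0.920 s.

0.920 seconds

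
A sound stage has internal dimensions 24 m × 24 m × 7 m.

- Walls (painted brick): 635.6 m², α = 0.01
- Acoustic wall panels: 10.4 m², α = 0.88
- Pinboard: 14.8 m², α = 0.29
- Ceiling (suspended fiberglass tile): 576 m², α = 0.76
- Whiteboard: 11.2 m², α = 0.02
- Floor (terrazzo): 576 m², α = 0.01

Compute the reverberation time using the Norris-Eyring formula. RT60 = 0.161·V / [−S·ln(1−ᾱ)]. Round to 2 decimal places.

1.21 s

Total surface area S = 635.6 + 10.4 + 14.8 + 576 + 11.2 + 576 = 1824.0 m².
Σ(Sᵢαᵢ) = 635.6×0.01 + 10.4×0.88 + 14.8×0.29 + 576×0.76 + 11.2×0.02 + 576×0.01 = 463.544.
Mean coefficient ᾱ = A/S = 0.2541.
−S·ln(1−ᾱ) = −1824.0 × ln(1 − 0.2541) = 534.731.
V = 24 × 24 × 7 = 4032 m³.
T = 0.161·V/[−S·ln(1−ᾱ)] = 0.161·4032/534.731 = 1.21 s.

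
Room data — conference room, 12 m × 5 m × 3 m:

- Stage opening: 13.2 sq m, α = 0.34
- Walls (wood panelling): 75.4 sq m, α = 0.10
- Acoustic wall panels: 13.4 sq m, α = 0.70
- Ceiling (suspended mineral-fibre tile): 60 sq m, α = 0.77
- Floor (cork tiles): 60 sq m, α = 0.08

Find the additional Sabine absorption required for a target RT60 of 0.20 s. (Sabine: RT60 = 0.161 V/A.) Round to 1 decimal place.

72.5 sabins

Total absorption A₁ = 13.2*0.34 + 75.4*0.10 + 13.4*0.70 + 60*0.77 + 60*0.08
  = 4.488 + 7.540 + 9.380 + 46.200 + 4.800 = 72.408 sq m sabins.
Target A₂ = 0.161·180/0.20 = 144.900 sabins (V = 180 m³).
Shortfall: 144.900 − 72.408 = 72.5 sabins.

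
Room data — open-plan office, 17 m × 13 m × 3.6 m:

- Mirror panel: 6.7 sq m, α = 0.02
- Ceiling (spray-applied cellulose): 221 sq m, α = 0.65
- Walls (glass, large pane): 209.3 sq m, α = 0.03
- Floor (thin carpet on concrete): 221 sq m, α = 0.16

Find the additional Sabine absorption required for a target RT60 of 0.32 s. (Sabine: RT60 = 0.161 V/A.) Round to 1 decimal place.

Summing Sᵢαᵢ: 0.134 + 143.650 + 6.279 + 35.360 → A₁ = 185.423 sabins.
For T = 0.32 s, need A₂ = 0.161·V/T = 0.161·795.6/0.32 = 400.286 sabins.
ΔA = A₂ − A₁ = 400.286 − 185.423 = 214.9 sabins.

214.9 sabins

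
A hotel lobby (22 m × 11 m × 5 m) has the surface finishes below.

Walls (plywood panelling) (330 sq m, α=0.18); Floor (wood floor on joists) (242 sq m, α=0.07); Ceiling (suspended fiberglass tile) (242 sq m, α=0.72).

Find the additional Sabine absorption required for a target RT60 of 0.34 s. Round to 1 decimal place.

322.4 sabins

A₁ = Σ Sᵢαᵢ = 330·0.18 + 242·0.07 + 242·0.72 = 250.580 sabins.
Target A₂ = 0.161·1210/0.34 = 572.971 sabins (V = 1210 m³).
Shortfall: 572.971 − 250.580 = 322.4 sabins.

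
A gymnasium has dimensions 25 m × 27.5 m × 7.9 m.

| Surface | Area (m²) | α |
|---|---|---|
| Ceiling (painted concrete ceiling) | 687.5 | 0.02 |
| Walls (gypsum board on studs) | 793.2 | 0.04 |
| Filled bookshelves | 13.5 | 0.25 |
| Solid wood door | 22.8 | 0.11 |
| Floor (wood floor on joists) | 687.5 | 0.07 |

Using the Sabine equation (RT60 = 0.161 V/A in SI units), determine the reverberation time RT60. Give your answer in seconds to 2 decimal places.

Summing Sᵢαᵢ: 13.750 + 31.728 + 3.375 + 2.508 + 48.125 → A = 99.486 sabins.
Volume V = 25 × 27.5 × 7.9 = 5431.25 m³.
Sabine: RT60 = 0.161 × 5431.25 / 99.486 = 8.79 s.

8.79 sec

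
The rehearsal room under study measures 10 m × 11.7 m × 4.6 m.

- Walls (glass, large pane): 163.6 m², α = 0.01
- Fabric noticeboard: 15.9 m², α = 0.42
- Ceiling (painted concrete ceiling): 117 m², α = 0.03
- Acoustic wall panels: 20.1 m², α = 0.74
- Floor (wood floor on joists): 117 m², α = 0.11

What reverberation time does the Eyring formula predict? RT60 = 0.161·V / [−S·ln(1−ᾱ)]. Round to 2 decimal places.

S = Σ Sᵢ = 433.6 m².
Absorption A = 163.6×0.01 + 15.9×0.42 + 117×0.03 + 20.1×0.74 + 117×0.11 = 39.568 sabins.
Mean coefficient ᾱ = A/S = 0.0913.
Eyring denominator: −S ln(1−ᾱ) = 41.513.
V = 10 × 11.7 × 4.6 = 538.2 m³.
T = 0.161·V/[−S·ln(1−ᾱ)] = 0.161·538.2/41.513 = 2.09 s.

2.09 s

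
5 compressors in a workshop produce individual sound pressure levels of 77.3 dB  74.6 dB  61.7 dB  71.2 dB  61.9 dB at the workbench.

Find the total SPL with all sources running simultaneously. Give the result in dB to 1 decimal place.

Σ 10^(Lᵢ/10) = 9.875e+07.
Back to dB: 10·log₁₀ Σ = 79.9 dB.

79.9 dB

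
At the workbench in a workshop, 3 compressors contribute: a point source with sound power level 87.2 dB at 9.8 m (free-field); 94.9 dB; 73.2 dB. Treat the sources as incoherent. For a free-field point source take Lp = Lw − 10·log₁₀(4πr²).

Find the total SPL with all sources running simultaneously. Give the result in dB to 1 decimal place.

94.9 dB

Source at 9.8 m: Lp = 87.2 − 10·log₁₀(4π·9.8²) = 87.2 − 10·log₁₀(1206.874) = 56.4 dB.
Sum in the linear (power) domain: Σ 10^(Lᵢ/10) = 10^(56.4/10) + 10^(94.9/10) + 10^(73.2/10) = 3.112e+09.
Combined level = 10 log₁₀(3.112e+09) = 94.9 dB.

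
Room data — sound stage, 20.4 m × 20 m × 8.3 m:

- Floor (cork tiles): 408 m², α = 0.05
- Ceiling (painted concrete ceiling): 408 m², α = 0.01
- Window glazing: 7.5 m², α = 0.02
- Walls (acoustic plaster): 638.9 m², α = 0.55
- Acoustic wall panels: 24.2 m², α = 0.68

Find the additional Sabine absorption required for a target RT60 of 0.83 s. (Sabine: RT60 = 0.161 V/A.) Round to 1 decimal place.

A₁ = Σ Sᵢαᵢ = 408×0.05 + 408×0.01 + 7.5×0.02 + 638.9×0.55 + 24.2×0.68 = 392.481 sabins.
Target A₂ = 0.161·3386.4/0.83 = 656.880 sabins (V = 3386.4 m³).
Shortfall: 656.880 − 392.481 = 264.4 sabins.

264.4 sabins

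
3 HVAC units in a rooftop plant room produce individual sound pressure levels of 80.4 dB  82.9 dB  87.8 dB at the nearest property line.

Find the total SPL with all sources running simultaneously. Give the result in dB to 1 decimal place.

89.6 dB

Σ 10^(Lᵢ/10) = 9.072e+08.
L_total = 10·log₁₀(9.072e+08) = 89.6 dB.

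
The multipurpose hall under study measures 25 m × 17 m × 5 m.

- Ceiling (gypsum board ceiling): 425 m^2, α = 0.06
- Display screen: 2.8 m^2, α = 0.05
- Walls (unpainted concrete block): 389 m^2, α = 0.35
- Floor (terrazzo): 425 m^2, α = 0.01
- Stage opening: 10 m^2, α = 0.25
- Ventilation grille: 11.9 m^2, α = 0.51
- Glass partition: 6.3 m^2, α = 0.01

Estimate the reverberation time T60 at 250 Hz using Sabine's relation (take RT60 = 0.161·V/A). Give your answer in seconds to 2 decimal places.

A = Σ Sᵢαᵢ = 425*0.06 + 2.8*0.05 + 389*0.35 + 425*0.01 + 10*0.25 + 11.9*0.51 + 6.3*0.01 = 174.672 sabins.
Volume V = 25 × 17 × 5 = 2125 m³.
T = 0.161 V/A = 0.161·2125/174.672 = 1.96 s.

1.96 seconds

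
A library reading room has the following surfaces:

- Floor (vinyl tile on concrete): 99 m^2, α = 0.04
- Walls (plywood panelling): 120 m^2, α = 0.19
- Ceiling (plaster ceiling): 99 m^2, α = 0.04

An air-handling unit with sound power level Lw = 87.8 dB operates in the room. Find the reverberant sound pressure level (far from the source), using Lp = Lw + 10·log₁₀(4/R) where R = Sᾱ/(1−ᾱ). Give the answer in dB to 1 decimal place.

78.5 dB

A = 30.720 sabins; S = 318.0 m^2.
ᾱ = 30.720/318.0 = 0.0966; R = Sᾱ/(1−ᾱ) = 30.720/(1−0.0966) = 34.005 m^2.
Lp = 87.8 + 10·log₁₀(4/34.005) = 87.8 + (-9.29) = 78.5 dB.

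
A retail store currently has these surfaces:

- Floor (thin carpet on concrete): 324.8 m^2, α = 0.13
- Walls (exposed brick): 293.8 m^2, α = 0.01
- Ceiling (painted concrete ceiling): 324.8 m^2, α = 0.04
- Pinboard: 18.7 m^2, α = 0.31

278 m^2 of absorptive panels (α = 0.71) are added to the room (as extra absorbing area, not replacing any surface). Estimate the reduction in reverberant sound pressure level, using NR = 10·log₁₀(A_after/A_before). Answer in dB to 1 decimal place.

Equivalent absorption area: A_before = 324.8*0.13 + 293.8*0.01 + 324.8*0.04 + 18.7*0.31 = 63.951 m^2.
Added absorption = 278 × 0.71 = 197.380 sabins.
New total A_after = 261.331 sabins.
NR = 10·log₁₀(261.331/63.951) = 6.1 dB.

6.1 dB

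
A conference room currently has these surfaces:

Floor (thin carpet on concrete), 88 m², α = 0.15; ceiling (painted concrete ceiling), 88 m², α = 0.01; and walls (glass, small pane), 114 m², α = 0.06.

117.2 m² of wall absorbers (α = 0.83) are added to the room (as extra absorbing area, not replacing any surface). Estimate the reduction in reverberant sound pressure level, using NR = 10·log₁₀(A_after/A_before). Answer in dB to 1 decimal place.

Summing Sᵢαᵢ: 13.200 + 0.880 + 6.840 → A_before = 20.920 sabins.
Treatment contributes 117.2·0.83 = 97.276 sabins.
A_after = 20.920 + 97.276 = 118.196 sabins.
NR = 10·log₁₀(118.196/20.920) = 7.5 dB.

7.5 dB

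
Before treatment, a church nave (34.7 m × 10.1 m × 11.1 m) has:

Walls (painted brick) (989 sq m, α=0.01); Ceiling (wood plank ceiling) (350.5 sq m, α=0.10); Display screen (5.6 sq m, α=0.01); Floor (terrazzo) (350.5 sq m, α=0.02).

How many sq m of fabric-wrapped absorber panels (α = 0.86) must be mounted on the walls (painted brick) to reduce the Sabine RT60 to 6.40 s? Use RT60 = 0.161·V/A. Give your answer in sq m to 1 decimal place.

Equivalent absorption area: A₁ = 989*0.01 + 350.5*0.10 + 5.6*0.01 + 350.5*0.02 = 52.006 sq m.
Required A₂ = 0.161·3890.217/6.40 = 97.863 sabins.
Absorption to add: 97.863 − 52.006 = 45.857 sabins.
Net gain per sq m: Δα = 0.86 − 0.01 = 0.85.
Panel area = 45.857 / 0.85 = 53.9 sq m.

53.9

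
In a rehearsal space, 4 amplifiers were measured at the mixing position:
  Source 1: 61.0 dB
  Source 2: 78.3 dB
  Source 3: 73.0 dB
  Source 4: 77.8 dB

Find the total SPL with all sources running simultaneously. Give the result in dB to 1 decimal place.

Converting to relative power and adding: 10^(61.0/10) + 10^(78.3/10) + 10^(73.0/10) + 10^(77.8/10) = 1.491e+08.
Combined level = 10 log₁₀(1.491e+08) = 81.7 dB.

81.7 dB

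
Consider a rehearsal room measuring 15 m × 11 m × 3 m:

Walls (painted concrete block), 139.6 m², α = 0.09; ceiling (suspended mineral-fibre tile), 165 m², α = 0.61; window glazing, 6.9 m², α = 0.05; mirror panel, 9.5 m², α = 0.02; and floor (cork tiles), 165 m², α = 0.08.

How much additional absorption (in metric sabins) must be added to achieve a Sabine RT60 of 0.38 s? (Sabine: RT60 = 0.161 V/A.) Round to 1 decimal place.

82.8 sabins

Equivalent absorption area: A₁ = 139.6·0.09 + 165·0.61 + 6.9·0.05 + 9.5·0.02 + 165·0.08 = 126.949 m².
For T = 0.38 s, need A₂ = 0.161·V/T = 0.161·495/0.38 = 209.724 sabins.
ΔA = A₂ − A₁ = 209.724 − 126.949 = 82.8 sabins.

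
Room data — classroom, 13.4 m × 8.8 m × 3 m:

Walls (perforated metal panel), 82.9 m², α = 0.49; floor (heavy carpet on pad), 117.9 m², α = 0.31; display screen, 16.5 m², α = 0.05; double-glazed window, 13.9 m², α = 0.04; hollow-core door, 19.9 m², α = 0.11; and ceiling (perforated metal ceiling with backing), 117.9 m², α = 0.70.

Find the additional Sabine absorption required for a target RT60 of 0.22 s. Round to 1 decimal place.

Total absorption A₁ = 82.9·0.49 + 117.9·0.31 + 16.5·0.05 + 13.9·0.04 + 19.9·0.11 + 117.9·0.70
  = 40.621 + 36.549 + 0.825 + 0.556 + 2.189 + 82.530 = 163.270 m² sabins.
V = 353.76 m³. Required absorption A₂ = 0.161 × 353.76 / 0.22 = 258.888 sabins.
Additional absorption ΔA = 258.888 − 163.270 = 95.6 sabins.

95.6 sabins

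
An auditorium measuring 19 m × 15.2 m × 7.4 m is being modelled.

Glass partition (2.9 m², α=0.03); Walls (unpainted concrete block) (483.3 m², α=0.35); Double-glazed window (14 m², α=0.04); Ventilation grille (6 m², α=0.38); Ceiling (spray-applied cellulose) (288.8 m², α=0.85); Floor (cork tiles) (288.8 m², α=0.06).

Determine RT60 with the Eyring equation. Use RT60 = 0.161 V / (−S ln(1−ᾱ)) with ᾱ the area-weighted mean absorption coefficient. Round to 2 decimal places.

0.62 s

Total surface area S = 2.9 + 483.3 + 14 + 6 + 288.8 + 288.8 = 1083.8 m².
Σ(Sᵢαᵢ) = 2.9·0.03 + 483.3·0.35 + 14·0.04 + 6·0.38 + 288.8·0.85 + 288.8·0.06 = 434.890.
Mean coefficient ᾱ = A/S = 0.4013.
−S·ln(1−ᾱ) = −1083.8 × ln(1 − 0.4013) = 555.984.
V = 19 × 15.2 × 7.4 = 2137.12 m³.
RT60 = 0.161 × 2137.12 / 555.984 = 0.62 s.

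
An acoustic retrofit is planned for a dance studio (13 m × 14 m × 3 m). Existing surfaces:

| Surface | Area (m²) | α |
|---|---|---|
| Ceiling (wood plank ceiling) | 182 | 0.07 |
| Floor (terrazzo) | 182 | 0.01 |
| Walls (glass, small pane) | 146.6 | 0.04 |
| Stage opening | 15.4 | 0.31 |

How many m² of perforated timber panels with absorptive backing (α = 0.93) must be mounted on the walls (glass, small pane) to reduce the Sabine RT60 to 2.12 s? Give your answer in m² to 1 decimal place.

18.3

Equivalent absorption area: A₁ = 182×0.07 + 182×0.01 + 146.6×0.04 + 15.4×0.31 = 25.198 m².
Required A₂ = 0.161·546/2.12 = 41.465 sabins.
Absorption to add: 41.465 − 25.198 = 16.267 sabins.
Net gain per m²: Δα = 0.93 − 0.04 = 0.89.
Panel area = 16.267 / 0.89 = 18.3 m².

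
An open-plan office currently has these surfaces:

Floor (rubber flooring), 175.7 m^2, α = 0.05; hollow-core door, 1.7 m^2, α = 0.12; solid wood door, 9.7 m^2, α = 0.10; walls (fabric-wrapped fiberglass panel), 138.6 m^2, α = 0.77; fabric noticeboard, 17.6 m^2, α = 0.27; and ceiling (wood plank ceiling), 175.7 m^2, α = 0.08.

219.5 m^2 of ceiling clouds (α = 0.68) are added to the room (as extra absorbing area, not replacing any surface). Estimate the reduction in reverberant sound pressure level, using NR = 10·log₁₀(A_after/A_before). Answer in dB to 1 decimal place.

3.2 dB

A_before = Σ Sᵢαᵢ = 175.7*0.05 + 1.7*0.12 + 9.7*0.10 + 138.6*0.77 + 17.6*0.27 + 175.7*0.08 = 135.489 sabins.
Added absorption = 219.5 × 0.68 = 149.260 sabins.
New total A_after = 284.749 sabins.
Reduction = 10 log₁₀(A_after/A_before) = 10 log₁₀(2.1016) = 3.2 dB.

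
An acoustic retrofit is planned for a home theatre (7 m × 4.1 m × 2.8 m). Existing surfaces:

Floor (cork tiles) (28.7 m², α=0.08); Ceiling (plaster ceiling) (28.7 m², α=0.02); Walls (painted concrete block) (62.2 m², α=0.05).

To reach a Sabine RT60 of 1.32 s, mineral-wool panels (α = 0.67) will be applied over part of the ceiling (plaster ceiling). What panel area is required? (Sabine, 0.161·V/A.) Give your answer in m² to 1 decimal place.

5.9

Summing Sᵢαᵢ: 2.296 + 0.574 + 3.110 → A₁ = 5.980 sabins.
Required A₂ = 0.161·80.36/1.32 = 9.801 sabins.
Absorption to add: 9.801 − 5.980 = 3.821 sabins.
Net gain per m²: Δα = 0.67 − 0.02 = 0.65.
Area = ΔA/Δα = 3.821/0.65 = 5.9 m².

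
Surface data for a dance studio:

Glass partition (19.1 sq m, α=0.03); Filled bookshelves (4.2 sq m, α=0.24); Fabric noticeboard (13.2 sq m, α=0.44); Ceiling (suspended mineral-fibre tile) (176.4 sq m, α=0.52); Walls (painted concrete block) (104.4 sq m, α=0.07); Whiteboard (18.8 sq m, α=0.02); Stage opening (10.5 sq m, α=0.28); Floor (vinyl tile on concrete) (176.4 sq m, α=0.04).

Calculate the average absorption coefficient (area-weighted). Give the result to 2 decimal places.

0.22

Total surface area S = 523.0 sq m.
Σ(Sᵢαᵢ) = 19.1×0.03 + 4.2×0.24 + 13.2×0.44 + 176.4×0.52 + 104.4×0.07 + 18.8×0.02 + 10.5×0.28 + 176.4×0.04 = 116.797.
ᾱ = A/S = 0.22.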